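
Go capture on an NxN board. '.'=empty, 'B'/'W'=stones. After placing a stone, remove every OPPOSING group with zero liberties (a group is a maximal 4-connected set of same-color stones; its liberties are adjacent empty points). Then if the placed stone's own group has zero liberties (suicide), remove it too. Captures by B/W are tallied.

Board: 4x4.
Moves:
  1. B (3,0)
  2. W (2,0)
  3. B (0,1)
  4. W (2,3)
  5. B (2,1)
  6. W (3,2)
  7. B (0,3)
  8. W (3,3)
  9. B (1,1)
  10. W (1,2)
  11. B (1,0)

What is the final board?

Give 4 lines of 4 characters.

Answer: .B.B
BBW.
.B.W
B.WW

Derivation:
Move 1: B@(3,0) -> caps B=0 W=0
Move 2: W@(2,0) -> caps B=0 W=0
Move 3: B@(0,1) -> caps B=0 W=0
Move 4: W@(2,3) -> caps B=0 W=0
Move 5: B@(2,1) -> caps B=0 W=0
Move 6: W@(3,2) -> caps B=0 W=0
Move 7: B@(0,3) -> caps B=0 W=0
Move 8: W@(3,3) -> caps B=0 W=0
Move 9: B@(1,1) -> caps B=0 W=0
Move 10: W@(1,2) -> caps B=0 W=0
Move 11: B@(1,0) -> caps B=1 W=0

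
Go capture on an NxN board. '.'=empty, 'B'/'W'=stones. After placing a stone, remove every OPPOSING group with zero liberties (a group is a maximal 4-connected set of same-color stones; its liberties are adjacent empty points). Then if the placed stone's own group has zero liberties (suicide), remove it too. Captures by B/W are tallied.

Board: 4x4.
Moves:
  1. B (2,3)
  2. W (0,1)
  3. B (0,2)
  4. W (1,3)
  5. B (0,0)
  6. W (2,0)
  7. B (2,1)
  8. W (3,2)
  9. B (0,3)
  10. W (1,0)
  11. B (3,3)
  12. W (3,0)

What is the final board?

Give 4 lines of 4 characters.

Answer: .WBB
W..W
WB.B
W.WB

Derivation:
Move 1: B@(2,3) -> caps B=0 W=0
Move 2: W@(0,1) -> caps B=0 W=0
Move 3: B@(0,2) -> caps B=0 W=0
Move 4: W@(1,3) -> caps B=0 W=0
Move 5: B@(0,0) -> caps B=0 W=0
Move 6: W@(2,0) -> caps B=0 W=0
Move 7: B@(2,1) -> caps B=0 W=0
Move 8: W@(3,2) -> caps B=0 W=0
Move 9: B@(0,3) -> caps B=0 W=0
Move 10: W@(1,0) -> caps B=0 W=1
Move 11: B@(3,3) -> caps B=0 W=1
Move 12: W@(3,0) -> caps B=0 W=1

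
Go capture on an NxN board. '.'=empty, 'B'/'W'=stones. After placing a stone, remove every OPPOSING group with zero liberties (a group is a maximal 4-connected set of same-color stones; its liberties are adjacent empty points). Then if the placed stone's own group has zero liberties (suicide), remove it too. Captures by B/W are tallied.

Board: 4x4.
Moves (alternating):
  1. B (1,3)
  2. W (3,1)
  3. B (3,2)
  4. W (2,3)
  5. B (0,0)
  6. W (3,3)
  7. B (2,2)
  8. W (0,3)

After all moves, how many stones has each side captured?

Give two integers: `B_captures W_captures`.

Answer: 2 0

Derivation:
Move 1: B@(1,3) -> caps B=0 W=0
Move 2: W@(3,1) -> caps B=0 W=0
Move 3: B@(3,2) -> caps B=0 W=0
Move 4: W@(2,3) -> caps B=0 W=0
Move 5: B@(0,0) -> caps B=0 W=0
Move 6: W@(3,3) -> caps B=0 W=0
Move 7: B@(2,2) -> caps B=2 W=0
Move 8: W@(0,3) -> caps B=2 W=0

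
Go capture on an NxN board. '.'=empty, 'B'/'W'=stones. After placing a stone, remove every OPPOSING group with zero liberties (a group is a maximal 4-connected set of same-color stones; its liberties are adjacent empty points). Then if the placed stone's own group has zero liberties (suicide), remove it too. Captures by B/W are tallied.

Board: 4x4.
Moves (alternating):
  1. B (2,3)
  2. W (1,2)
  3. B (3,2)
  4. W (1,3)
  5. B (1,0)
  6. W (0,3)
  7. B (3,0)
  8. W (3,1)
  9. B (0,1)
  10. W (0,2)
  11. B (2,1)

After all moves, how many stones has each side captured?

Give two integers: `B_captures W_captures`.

Move 1: B@(2,3) -> caps B=0 W=0
Move 2: W@(1,2) -> caps B=0 W=0
Move 3: B@(3,2) -> caps B=0 W=0
Move 4: W@(1,3) -> caps B=0 W=0
Move 5: B@(1,0) -> caps B=0 W=0
Move 6: W@(0,3) -> caps B=0 W=0
Move 7: B@(3,0) -> caps B=0 W=0
Move 8: W@(3,1) -> caps B=0 W=0
Move 9: B@(0,1) -> caps B=0 W=0
Move 10: W@(0,2) -> caps B=0 W=0
Move 11: B@(2,1) -> caps B=1 W=0

Answer: 1 0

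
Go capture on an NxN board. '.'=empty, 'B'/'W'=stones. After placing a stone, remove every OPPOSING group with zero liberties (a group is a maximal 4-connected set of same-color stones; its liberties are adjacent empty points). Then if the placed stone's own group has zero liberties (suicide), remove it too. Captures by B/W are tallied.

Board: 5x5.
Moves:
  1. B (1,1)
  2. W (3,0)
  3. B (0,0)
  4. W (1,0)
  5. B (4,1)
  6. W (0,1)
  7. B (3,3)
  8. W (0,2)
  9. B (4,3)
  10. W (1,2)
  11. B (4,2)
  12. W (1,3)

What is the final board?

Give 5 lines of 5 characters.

Answer: .WW..
WBWW.
.....
W..B.
.BBB.

Derivation:
Move 1: B@(1,1) -> caps B=0 W=0
Move 2: W@(3,0) -> caps B=0 W=0
Move 3: B@(0,0) -> caps B=0 W=0
Move 4: W@(1,0) -> caps B=0 W=0
Move 5: B@(4,1) -> caps B=0 W=0
Move 6: W@(0,1) -> caps B=0 W=1
Move 7: B@(3,3) -> caps B=0 W=1
Move 8: W@(0,2) -> caps B=0 W=1
Move 9: B@(4,3) -> caps B=0 W=1
Move 10: W@(1,2) -> caps B=0 W=1
Move 11: B@(4,2) -> caps B=0 W=1
Move 12: W@(1,3) -> caps B=0 W=1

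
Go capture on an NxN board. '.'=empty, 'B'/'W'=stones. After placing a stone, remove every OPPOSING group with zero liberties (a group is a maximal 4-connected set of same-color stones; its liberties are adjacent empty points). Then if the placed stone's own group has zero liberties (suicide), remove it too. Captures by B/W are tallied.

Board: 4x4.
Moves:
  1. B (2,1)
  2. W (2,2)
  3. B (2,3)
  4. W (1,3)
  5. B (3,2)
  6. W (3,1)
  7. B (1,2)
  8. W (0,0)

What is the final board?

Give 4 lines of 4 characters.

Move 1: B@(2,1) -> caps B=0 W=0
Move 2: W@(2,2) -> caps B=0 W=0
Move 3: B@(2,3) -> caps B=0 W=0
Move 4: W@(1,3) -> caps B=0 W=0
Move 5: B@(3,2) -> caps B=0 W=0
Move 6: W@(3,1) -> caps B=0 W=0
Move 7: B@(1,2) -> caps B=1 W=0
Move 8: W@(0,0) -> caps B=1 W=0

Answer: W...
..BW
.B.B
.WB.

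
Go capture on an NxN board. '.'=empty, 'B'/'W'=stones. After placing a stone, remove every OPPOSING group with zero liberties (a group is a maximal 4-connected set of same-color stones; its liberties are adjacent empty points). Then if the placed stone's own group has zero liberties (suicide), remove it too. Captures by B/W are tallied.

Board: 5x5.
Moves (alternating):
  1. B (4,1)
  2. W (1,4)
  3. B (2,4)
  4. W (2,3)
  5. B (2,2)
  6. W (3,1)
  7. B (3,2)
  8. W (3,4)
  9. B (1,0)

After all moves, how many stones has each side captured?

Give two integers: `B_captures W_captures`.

Answer: 0 1

Derivation:
Move 1: B@(4,1) -> caps B=0 W=0
Move 2: W@(1,4) -> caps B=0 W=0
Move 3: B@(2,4) -> caps B=0 W=0
Move 4: W@(2,3) -> caps B=0 W=0
Move 5: B@(2,2) -> caps B=0 W=0
Move 6: W@(3,1) -> caps B=0 W=0
Move 7: B@(3,2) -> caps B=0 W=0
Move 8: W@(3,4) -> caps B=0 W=1
Move 9: B@(1,0) -> caps B=0 W=1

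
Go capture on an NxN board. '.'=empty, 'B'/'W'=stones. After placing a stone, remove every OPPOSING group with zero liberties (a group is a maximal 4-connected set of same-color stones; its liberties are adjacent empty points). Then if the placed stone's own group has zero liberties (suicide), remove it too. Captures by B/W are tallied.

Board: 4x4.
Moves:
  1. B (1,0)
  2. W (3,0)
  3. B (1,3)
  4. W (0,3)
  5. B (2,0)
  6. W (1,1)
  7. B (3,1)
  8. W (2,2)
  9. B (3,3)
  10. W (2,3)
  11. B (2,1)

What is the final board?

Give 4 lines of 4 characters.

Move 1: B@(1,0) -> caps B=0 W=0
Move 2: W@(3,0) -> caps B=0 W=0
Move 3: B@(1,3) -> caps B=0 W=0
Move 4: W@(0,3) -> caps B=0 W=0
Move 5: B@(2,0) -> caps B=0 W=0
Move 6: W@(1,1) -> caps B=0 W=0
Move 7: B@(3,1) -> caps B=1 W=0
Move 8: W@(2,2) -> caps B=1 W=0
Move 9: B@(3,3) -> caps B=1 W=0
Move 10: W@(2,3) -> caps B=1 W=0
Move 11: B@(2,1) -> caps B=1 W=0

Answer: ...W
BW.B
BBWW
.B.B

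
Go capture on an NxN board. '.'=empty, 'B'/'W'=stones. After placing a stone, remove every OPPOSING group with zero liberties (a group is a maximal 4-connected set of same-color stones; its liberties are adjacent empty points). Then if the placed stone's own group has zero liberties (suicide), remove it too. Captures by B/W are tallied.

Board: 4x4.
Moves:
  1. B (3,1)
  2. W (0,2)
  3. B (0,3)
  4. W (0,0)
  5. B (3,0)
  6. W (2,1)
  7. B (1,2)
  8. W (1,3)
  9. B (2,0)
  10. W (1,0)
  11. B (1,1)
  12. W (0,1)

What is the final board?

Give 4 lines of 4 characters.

Move 1: B@(3,1) -> caps B=0 W=0
Move 2: W@(0,2) -> caps B=0 W=0
Move 3: B@(0,3) -> caps B=0 W=0
Move 4: W@(0,0) -> caps B=0 W=0
Move 5: B@(3,0) -> caps B=0 W=0
Move 6: W@(2,1) -> caps B=0 W=0
Move 7: B@(1,2) -> caps B=0 W=0
Move 8: W@(1,3) -> caps B=0 W=1
Move 9: B@(2,0) -> caps B=0 W=1
Move 10: W@(1,0) -> caps B=0 W=1
Move 11: B@(1,1) -> caps B=0 W=1
Move 12: W@(0,1) -> caps B=0 W=1

Answer: WWW.
WBBW
BW..
BB..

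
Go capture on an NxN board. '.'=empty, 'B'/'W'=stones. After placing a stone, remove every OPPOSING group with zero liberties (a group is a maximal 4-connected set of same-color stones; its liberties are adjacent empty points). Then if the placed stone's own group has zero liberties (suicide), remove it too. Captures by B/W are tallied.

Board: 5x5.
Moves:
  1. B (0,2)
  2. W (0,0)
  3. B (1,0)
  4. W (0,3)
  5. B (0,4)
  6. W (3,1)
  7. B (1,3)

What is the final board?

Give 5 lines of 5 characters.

Answer: W.B.B
B..B.
.....
.W...
.....

Derivation:
Move 1: B@(0,2) -> caps B=0 W=0
Move 2: W@(0,0) -> caps B=0 W=0
Move 3: B@(1,0) -> caps B=0 W=0
Move 4: W@(0,3) -> caps B=0 W=0
Move 5: B@(0,4) -> caps B=0 W=0
Move 6: W@(3,1) -> caps B=0 W=0
Move 7: B@(1,3) -> caps B=1 W=0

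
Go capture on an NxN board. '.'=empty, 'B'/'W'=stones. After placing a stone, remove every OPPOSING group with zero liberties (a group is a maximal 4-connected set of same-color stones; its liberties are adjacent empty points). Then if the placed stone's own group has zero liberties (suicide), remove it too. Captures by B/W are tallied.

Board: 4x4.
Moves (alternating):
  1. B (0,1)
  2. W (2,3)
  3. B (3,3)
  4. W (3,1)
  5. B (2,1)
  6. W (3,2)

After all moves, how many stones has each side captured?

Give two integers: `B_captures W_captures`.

Move 1: B@(0,1) -> caps B=0 W=0
Move 2: W@(2,3) -> caps B=0 W=0
Move 3: B@(3,3) -> caps B=0 W=0
Move 4: W@(3,1) -> caps B=0 W=0
Move 5: B@(2,1) -> caps B=0 W=0
Move 6: W@(3,2) -> caps B=0 W=1

Answer: 0 1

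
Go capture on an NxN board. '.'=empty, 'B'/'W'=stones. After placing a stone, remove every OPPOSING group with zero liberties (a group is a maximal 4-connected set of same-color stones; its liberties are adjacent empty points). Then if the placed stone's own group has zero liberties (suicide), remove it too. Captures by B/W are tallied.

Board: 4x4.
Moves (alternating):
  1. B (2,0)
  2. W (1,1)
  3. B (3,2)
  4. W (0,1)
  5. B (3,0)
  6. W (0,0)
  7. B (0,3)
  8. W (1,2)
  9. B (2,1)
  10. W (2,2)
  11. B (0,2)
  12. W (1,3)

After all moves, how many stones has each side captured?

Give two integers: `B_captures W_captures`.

Move 1: B@(2,0) -> caps B=0 W=0
Move 2: W@(1,1) -> caps B=0 W=0
Move 3: B@(3,2) -> caps B=0 W=0
Move 4: W@(0,1) -> caps B=0 W=0
Move 5: B@(3,0) -> caps B=0 W=0
Move 6: W@(0,0) -> caps B=0 W=0
Move 7: B@(0,3) -> caps B=0 W=0
Move 8: W@(1,2) -> caps B=0 W=0
Move 9: B@(2,1) -> caps B=0 W=0
Move 10: W@(2,2) -> caps B=0 W=0
Move 11: B@(0,2) -> caps B=0 W=0
Move 12: W@(1,3) -> caps B=0 W=2

Answer: 0 2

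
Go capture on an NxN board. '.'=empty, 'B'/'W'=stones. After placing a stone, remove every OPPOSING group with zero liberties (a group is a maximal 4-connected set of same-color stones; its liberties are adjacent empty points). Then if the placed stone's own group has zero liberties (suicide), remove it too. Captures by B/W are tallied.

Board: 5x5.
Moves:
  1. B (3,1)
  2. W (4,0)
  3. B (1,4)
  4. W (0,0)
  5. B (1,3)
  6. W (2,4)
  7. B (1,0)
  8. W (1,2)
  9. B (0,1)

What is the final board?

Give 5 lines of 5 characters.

Move 1: B@(3,1) -> caps B=0 W=0
Move 2: W@(4,0) -> caps B=0 W=0
Move 3: B@(1,4) -> caps B=0 W=0
Move 4: W@(0,0) -> caps B=0 W=0
Move 5: B@(1,3) -> caps B=0 W=0
Move 6: W@(2,4) -> caps B=0 W=0
Move 7: B@(1,0) -> caps B=0 W=0
Move 8: W@(1,2) -> caps B=0 W=0
Move 9: B@(0,1) -> caps B=1 W=0

Answer: .B...
B.WBB
....W
.B...
W....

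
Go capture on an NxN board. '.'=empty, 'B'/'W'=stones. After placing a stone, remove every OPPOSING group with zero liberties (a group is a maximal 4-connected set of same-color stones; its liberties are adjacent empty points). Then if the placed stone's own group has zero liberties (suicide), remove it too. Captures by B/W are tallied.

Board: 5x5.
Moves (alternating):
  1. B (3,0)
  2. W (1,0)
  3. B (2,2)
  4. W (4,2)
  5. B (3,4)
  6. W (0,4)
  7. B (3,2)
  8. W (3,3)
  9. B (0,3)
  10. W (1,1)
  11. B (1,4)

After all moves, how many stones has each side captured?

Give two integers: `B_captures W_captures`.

Move 1: B@(3,0) -> caps B=0 W=0
Move 2: W@(1,0) -> caps B=0 W=0
Move 3: B@(2,2) -> caps B=0 W=0
Move 4: W@(4,2) -> caps B=0 W=0
Move 5: B@(3,4) -> caps B=0 W=0
Move 6: W@(0,4) -> caps B=0 W=0
Move 7: B@(3,2) -> caps B=0 W=0
Move 8: W@(3,3) -> caps B=0 W=0
Move 9: B@(0,3) -> caps B=0 W=0
Move 10: W@(1,1) -> caps B=0 W=0
Move 11: B@(1,4) -> caps B=1 W=0

Answer: 1 0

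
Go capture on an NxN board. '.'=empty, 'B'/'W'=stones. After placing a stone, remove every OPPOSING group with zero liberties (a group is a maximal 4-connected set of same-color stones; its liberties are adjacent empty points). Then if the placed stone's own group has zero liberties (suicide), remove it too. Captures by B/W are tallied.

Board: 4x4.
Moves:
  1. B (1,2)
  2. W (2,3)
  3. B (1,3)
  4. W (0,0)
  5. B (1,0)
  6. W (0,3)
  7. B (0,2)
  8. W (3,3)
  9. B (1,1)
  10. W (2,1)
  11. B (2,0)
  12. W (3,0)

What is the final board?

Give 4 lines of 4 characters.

Answer: W.B.
BBBB
BW.W
W..W

Derivation:
Move 1: B@(1,2) -> caps B=0 W=0
Move 2: W@(2,3) -> caps B=0 W=0
Move 3: B@(1,3) -> caps B=0 W=0
Move 4: W@(0,0) -> caps B=0 W=0
Move 5: B@(1,0) -> caps B=0 W=0
Move 6: W@(0,3) -> caps B=0 W=0
Move 7: B@(0,2) -> caps B=1 W=0
Move 8: W@(3,3) -> caps B=1 W=0
Move 9: B@(1,1) -> caps B=1 W=0
Move 10: W@(2,1) -> caps B=1 W=0
Move 11: B@(2,0) -> caps B=1 W=0
Move 12: W@(3,0) -> caps B=1 W=0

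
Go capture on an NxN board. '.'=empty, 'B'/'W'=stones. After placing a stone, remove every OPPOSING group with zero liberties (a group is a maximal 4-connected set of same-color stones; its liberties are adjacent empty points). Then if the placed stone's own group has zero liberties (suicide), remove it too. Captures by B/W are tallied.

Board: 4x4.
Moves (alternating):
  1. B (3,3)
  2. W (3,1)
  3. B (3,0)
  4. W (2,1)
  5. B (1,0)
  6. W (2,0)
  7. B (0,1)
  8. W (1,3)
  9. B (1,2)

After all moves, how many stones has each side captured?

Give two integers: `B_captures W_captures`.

Answer: 0 1

Derivation:
Move 1: B@(3,3) -> caps B=0 W=0
Move 2: W@(3,1) -> caps B=0 W=0
Move 3: B@(3,0) -> caps B=0 W=0
Move 4: W@(2,1) -> caps B=0 W=0
Move 5: B@(1,0) -> caps B=0 W=0
Move 6: W@(2,0) -> caps B=0 W=1
Move 7: B@(0,1) -> caps B=0 W=1
Move 8: W@(1,3) -> caps B=0 W=1
Move 9: B@(1,2) -> caps B=0 W=1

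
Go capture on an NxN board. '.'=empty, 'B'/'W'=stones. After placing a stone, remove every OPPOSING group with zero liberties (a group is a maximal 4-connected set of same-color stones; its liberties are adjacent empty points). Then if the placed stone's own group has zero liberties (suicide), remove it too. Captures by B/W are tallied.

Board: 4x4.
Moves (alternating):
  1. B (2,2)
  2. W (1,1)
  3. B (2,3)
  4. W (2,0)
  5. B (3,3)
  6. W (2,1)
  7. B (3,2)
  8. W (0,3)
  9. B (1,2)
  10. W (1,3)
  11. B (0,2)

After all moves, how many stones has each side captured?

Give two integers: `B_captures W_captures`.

Move 1: B@(2,2) -> caps B=0 W=0
Move 2: W@(1,1) -> caps B=0 W=0
Move 3: B@(2,3) -> caps B=0 W=0
Move 4: W@(2,0) -> caps B=0 W=0
Move 5: B@(3,3) -> caps B=0 W=0
Move 6: W@(2,1) -> caps B=0 W=0
Move 7: B@(3,2) -> caps B=0 W=0
Move 8: W@(0,3) -> caps B=0 W=0
Move 9: B@(1,2) -> caps B=0 W=0
Move 10: W@(1,3) -> caps B=0 W=0
Move 11: B@(0,2) -> caps B=2 W=0

Answer: 2 0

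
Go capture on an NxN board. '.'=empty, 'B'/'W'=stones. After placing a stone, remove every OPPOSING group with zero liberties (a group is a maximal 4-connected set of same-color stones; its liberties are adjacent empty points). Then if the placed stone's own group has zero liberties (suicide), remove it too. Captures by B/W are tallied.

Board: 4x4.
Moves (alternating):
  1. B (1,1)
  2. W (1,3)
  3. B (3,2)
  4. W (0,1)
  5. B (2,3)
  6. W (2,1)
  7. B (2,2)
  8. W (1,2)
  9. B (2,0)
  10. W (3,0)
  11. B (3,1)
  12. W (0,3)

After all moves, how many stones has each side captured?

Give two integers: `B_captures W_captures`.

Move 1: B@(1,1) -> caps B=0 W=0
Move 2: W@(1,3) -> caps B=0 W=0
Move 3: B@(3,2) -> caps B=0 W=0
Move 4: W@(0,1) -> caps B=0 W=0
Move 5: B@(2,3) -> caps B=0 W=0
Move 6: W@(2,1) -> caps B=0 W=0
Move 7: B@(2,2) -> caps B=0 W=0
Move 8: W@(1,2) -> caps B=0 W=0
Move 9: B@(2,0) -> caps B=0 W=0
Move 10: W@(3,0) -> caps B=0 W=0
Move 11: B@(3,1) -> caps B=2 W=0
Move 12: W@(0,3) -> caps B=2 W=0

Answer: 2 0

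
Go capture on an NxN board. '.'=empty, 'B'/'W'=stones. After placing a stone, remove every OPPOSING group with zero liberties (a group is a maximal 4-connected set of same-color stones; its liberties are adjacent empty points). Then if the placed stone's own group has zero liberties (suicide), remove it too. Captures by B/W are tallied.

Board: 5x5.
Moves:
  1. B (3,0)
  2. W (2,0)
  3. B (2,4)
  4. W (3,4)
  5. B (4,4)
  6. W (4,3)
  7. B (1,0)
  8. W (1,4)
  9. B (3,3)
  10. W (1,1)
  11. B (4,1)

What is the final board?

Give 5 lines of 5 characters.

Answer: .....
BW..W
W...B
B..BW
.B.W.

Derivation:
Move 1: B@(3,0) -> caps B=0 W=0
Move 2: W@(2,0) -> caps B=0 W=0
Move 3: B@(2,4) -> caps B=0 W=0
Move 4: W@(3,4) -> caps B=0 W=0
Move 5: B@(4,4) -> caps B=0 W=0
Move 6: W@(4,3) -> caps B=0 W=1
Move 7: B@(1,0) -> caps B=0 W=1
Move 8: W@(1,4) -> caps B=0 W=1
Move 9: B@(3,3) -> caps B=0 W=1
Move 10: W@(1,1) -> caps B=0 W=1
Move 11: B@(4,1) -> caps B=0 W=1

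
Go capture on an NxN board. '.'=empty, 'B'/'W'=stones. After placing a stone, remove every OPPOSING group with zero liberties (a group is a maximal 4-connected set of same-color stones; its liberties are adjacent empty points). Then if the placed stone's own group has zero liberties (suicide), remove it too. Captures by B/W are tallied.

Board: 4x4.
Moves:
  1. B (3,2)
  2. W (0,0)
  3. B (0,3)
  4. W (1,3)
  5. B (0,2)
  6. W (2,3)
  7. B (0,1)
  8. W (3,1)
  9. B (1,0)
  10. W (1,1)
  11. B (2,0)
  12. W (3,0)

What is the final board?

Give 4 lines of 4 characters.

Answer: .BBB
BW.W
B..W
WWB.

Derivation:
Move 1: B@(3,2) -> caps B=0 W=0
Move 2: W@(0,0) -> caps B=0 W=0
Move 3: B@(0,3) -> caps B=0 W=0
Move 4: W@(1,3) -> caps B=0 W=0
Move 5: B@(0,2) -> caps B=0 W=0
Move 6: W@(2,3) -> caps B=0 W=0
Move 7: B@(0,1) -> caps B=0 W=0
Move 8: W@(3,1) -> caps B=0 W=0
Move 9: B@(1,0) -> caps B=1 W=0
Move 10: W@(1,1) -> caps B=1 W=0
Move 11: B@(2,0) -> caps B=1 W=0
Move 12: W@(3,0) -> caps B=1 W=0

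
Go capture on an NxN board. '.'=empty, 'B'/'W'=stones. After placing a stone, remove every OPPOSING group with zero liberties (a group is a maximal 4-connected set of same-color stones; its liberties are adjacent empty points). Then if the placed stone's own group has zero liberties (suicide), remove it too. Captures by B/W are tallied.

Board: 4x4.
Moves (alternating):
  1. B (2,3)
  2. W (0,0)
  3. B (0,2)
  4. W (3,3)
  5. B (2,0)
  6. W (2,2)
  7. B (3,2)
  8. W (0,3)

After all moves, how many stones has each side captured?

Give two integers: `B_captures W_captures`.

Move 1: B@(2,3) -> caps B=0 W=0
Move 2: W@(0,0) -> caps B=0 W=0
Move 3: B@(0,2) -> caps B=0 W=0
Move 4: W@(3,3) -> caps B=0 W=0
Move 5: B@(2,0) -> caps B=0 W=0
Move 6: W@(2,2) -> caps B=0 W=0
Move 7: B@(3,2) -> caps B=1 W=0
Move 8: W@(0,3) -> caps B=1 W=0

Answer: 1 0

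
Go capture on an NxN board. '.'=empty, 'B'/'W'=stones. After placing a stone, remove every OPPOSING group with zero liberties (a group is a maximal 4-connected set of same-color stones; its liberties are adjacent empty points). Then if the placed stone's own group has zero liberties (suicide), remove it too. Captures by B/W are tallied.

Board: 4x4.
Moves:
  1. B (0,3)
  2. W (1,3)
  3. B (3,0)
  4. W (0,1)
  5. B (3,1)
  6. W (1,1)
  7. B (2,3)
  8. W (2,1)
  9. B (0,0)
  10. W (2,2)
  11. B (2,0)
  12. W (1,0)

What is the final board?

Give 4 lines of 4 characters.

Move 1: B@(0,3) -> caps B=0 W=0
Move 2: W@(1,3) -> caps B=0 W=0
Move 3: B@(3,0) -> caps B=0 W=0
Move 4: W@(0,1) -> caps B=0 W=0
Move 5: B@(3,1) -> caps B=0 W=0
Move 6: W@(1,1) -> caps B=0 W=0
Move 7: B@(2,3) -> caps B=0 W=0
Move 8: W@(2,1) -> caps B=0 W=0
Move 9: B@(0,0) -> caps B=0 W=0
Move 10: W@(2,2) -> caps B=0 W=0
Move 11: B@(2,0) -> caps B=0 W=0
Move 12: W@(1,0) -> caps B=0 W=1

Answer: .W.B
WW.W
BWWB
BB..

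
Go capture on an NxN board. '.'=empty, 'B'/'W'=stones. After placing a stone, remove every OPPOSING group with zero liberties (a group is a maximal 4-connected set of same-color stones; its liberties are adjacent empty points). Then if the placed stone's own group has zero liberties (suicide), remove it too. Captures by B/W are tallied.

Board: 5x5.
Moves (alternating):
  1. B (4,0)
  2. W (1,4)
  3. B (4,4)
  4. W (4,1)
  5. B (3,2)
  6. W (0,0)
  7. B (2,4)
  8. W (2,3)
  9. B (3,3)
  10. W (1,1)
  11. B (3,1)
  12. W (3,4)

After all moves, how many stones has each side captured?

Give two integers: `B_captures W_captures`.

Move 1: B@(4,0) -> caps B=0 W=0
Move 2: W@(1,4) -> caps B=0 W=0
Move 3: B@(4,4) -> caps B=0 W=0
Move 4: W@(4,1) -> caps B=0 W=0
Move 5: B@(3,2) -> caps B=0 W=0
Move 6: W@(0,0) -> caps B=0 W=0
Move 7: B@(2,4) -> caps B=0 W=0
Move 8: W@(2,3) -> caps B=0 W=0
Move 9: B@(3,3) -> caps B=0 W=0
Move 10: W@(1,1) -> caps B=0 W=0
Move 11: B@(3,1) -> caps B=0 W=0
Move 12: W@(3,4) -> caps B=0 W=1

Answer: 0 1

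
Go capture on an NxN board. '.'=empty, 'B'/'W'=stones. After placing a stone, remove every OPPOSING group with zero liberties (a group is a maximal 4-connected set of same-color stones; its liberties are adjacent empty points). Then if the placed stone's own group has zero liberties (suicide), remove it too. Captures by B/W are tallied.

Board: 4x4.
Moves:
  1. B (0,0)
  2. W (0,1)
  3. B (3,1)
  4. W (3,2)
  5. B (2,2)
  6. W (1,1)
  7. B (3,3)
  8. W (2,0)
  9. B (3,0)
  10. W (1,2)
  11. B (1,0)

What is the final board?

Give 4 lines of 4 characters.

Move 1: B@(0,0) -> caps B=0 W=0
Move 2: W@(0,1) -> caps B=0 W=0
Move 3: B@(3,1) -> caps B=0 W=0
Move 4: W@(3,2) -> caps B=0 W=0
Move 5: B@(2,2) -> caps B=0 W=0
Move 6: W@(1,1) -> caps B=0 W=0
Move 7: B@(3,3) -> caps B=1 W=0
Move 8: W@(2,0) -> caps B=1 W=0
Move 9: B@(3,0) -> caps B=1 W=0
Move 10: W@(1,2) -> caps B=1 W=0
Move 11: B@(1,0) -> caps B=1 W=0

Answer: .W..
.WW.
W.B.
BB.B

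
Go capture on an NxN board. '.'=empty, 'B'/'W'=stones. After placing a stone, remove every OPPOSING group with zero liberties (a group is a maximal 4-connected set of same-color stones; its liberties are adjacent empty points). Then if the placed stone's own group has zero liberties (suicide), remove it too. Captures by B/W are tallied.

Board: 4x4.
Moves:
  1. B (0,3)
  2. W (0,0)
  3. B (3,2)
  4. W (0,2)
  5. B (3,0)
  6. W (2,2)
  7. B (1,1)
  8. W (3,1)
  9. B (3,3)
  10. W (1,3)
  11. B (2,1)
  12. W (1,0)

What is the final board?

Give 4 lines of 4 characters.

Answer: W.W.
WB.W
.BW.
B.BB

Derivation:
Move 1: B@(0,3) -> caps B=0 W=0
Move 2: W@(0,0) -> caps B=0 W=0
Move 3: B@(3,2) -> caps B=0 W=0
Move 4: W@(0,2) -> caps B=0 W=0
Move 5: B@(3,0) -> caps B=0 W=0
Move 6: W@(2,2) -> caps B=0 W=0
Move 7: B@(1,1) -> caps B=0 W=0
Move 8: W@(3,1) -> caps B=0 W=0
Move 9: B@(3,3) -> caps B=0 W=0
Move 10: W@(1,3) -> caps B=0 W=1
Move 11: B@(2,1) -> caps B=1 W=1
Move 12: W@(1,0) -> caps B=1 W=1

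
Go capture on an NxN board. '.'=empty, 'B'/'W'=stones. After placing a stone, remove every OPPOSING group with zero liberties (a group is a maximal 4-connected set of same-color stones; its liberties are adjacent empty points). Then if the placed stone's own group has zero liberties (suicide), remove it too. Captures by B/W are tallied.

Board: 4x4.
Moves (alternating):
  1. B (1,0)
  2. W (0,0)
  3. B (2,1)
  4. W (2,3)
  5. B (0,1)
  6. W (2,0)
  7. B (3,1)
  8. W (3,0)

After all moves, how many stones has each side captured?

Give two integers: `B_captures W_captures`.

Answer: 1 0

Derivation:
Move 1: B@(1,0) -> caps B=0 W=0
Move 2: W@(0,0) -> caps B=0 W=0
Move 3: B@(2,1) -> caps B=0 W=0
Move 4: W@(2,3) -> caps B=0 W=0
Move 5: B@(0,1) -> caps B=1 W=0
Move 6: W@(2,0) -> caps B=1 W=0
Move 7: B@(3,1) -> caps B=1 W=0
Move 8: W@(3,0) -> caps B=1 W=0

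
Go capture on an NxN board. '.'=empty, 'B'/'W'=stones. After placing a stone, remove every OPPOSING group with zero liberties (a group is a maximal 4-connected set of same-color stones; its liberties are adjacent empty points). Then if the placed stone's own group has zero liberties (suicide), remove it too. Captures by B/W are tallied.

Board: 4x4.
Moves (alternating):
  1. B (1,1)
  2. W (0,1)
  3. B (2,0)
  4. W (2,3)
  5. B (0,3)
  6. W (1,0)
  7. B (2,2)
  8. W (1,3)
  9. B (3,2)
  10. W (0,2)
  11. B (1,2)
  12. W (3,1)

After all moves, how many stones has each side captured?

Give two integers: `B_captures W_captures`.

Answer: 0 1

Derivation:
Move 1: B@(1,1) -> caps B=0 W=0
Move 2: W@(0,1) -> caps B=0 W=0
Move 3: B@(2,0) -> caps B=0 W=0
Move 4: W@(2,3) -> caps B=0 W=0
Move 5: B@(0,3) -> caps B=0 W=0
Move 6: W@(1,0) -> caps B=0 W=0
Move 7: B@(2,2) -> caps B=0 W=0
Move 8: W@(1,3) -> caps B=0 W=0
Move 9: B@(3,2) -> caps B=0 W=0
Move 10: W@(0,2) -> caps B=0 W=1
Move 11: B@(1,2) -> caps B=0 W=1
Move 12: W@(3,1) -> caps B=0 W=1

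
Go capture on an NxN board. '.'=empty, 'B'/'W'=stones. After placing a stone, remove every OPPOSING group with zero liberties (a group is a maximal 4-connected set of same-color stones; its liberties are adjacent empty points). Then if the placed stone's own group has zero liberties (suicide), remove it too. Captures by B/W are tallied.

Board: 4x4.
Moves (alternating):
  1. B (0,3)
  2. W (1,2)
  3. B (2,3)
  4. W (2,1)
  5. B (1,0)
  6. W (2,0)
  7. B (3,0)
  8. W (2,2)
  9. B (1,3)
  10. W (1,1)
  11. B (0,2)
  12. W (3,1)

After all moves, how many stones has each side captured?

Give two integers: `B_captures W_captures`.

Answer: 0 1

Derivation:
Move 1: B@(0,3) -> caps B=0 W=0
Move 2: W@(1,2) -> caps B=0 W=0
Move 3: B@(2,3) -> caps B=0 W=0
Move 4: W@(2,1) -> caps B=0 W=0
Move 5: B@(1,0) -> caps B=0 W=0
Move 6: W@(2,0) -> caps B=0 W=0
Move 7: B@(3,0) -> caps B=0 W=0
Move 8: W@(2,2) -> caps B=0 W=0
Move 9: B@(1,3) -> caps B=0 W=0
Move 10: W@(1,1) -> caps B=0 W=0
Move 11: B@(0,2) -> caps B=0 W=0
Move 12: W@(3,1) -> caps B=0 W=1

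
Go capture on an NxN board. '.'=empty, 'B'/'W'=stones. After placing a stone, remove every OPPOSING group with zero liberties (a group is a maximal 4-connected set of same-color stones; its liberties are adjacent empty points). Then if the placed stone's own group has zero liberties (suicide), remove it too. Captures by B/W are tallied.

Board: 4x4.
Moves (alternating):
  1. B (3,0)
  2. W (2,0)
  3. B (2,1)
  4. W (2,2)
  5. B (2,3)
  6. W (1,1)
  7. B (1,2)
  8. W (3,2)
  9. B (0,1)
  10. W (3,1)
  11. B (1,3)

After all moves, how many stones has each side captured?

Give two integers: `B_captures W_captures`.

Move 1: B@(3,0) -> caps B=0 W=0
Move 2: W@(2,0) -> caps B=0 W=0
Move 3: B@(2,1) -> caps B=0 W=0
Move 4: W@(2,2) -> caps B=0 W=0
Move 5: B@(2,3) -> caps B=0 W=0
Move 6: W@(1,1) -> caps B=0 W=0
Move 7: B@(1,2) -> caps B=0 W=0
Move 8: W@(3,2) -> caps B=0 W=0
Move 9: B@(0,1) -> caps B=0 W=0
Move 10: W@(3,1) -> caps B=0 W=2
Move 11: B@(1,3) -> caps B=0 W=2

Answer: 0 2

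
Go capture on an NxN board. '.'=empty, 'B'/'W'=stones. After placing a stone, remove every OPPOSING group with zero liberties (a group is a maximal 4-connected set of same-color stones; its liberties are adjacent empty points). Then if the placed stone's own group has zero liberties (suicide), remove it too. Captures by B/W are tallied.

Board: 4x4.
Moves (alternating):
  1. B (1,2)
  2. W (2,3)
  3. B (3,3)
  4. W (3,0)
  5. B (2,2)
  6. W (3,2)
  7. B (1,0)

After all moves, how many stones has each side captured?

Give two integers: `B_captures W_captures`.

Move 1: B@(1,2) -> caps B=0 W=0
Move 2: W@(2,3) -> caps B=0 W=0
Move 3: B@(3,3) -> caps B=0 W=0
Move 4: W@(3,0) -> caps B=0 W=0
Move 5: B@(2,2) -> caps B=0 W=0
Move 6: W@(3,2) -> caps B=0 W=1
Move 7: B@(1,0) -> caps B=0 W=1

Answer: 0 1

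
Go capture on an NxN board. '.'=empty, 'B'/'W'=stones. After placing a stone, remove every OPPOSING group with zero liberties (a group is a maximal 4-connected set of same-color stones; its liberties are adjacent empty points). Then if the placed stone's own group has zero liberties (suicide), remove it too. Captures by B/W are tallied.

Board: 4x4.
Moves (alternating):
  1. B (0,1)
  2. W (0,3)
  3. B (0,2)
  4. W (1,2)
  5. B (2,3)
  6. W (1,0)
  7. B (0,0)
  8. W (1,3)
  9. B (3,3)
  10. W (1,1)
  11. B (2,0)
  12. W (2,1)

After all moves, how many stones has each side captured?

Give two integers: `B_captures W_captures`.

Answer: 0 3

Derivation:
Move 1: B@(0,1) -> caps B=0 W=0
Move 2: W@(0,3) -> caps B=0 W=0
Move 3: B@(0,2) -> caps B=0 W=0
Move 4: W@(1,2) -> caps B=0 W=0
Move 5: B@(2,3) -> caps B=0 W=0
Move 6: W@(1,0) -> caps B=0 W=0
Move 7: B@(0,0) -> caps B=0 W=0
Move 8: W@(1,3) -> caps B=0 W=0
Move 9: B@(3,3) -> caps B=0 W=0
Move 10: W@(1,1) -> caps B=0 W=3
Move 11: B@(2,0) -> caps B=0 W=3
Move 12: W@(2,1) -> caps B=0 W=3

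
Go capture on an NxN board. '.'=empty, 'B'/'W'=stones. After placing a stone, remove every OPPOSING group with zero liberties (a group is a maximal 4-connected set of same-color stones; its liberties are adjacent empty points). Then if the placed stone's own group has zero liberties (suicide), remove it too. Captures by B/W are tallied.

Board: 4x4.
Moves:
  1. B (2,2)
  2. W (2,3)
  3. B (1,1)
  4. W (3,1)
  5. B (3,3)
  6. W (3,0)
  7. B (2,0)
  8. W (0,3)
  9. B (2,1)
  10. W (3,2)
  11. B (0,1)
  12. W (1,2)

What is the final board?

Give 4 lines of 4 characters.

Answer: .B.W
.BW.
BBBW
WWW.

Derivation:
Move 1: B@(2,2) -> caps B=0 W=0
Move 2: W@(2,3) -> caps B=0 W=0
Move 3: B@(1,1) -> caps B=0 W=0
Move 4: W@(3,1) -> caps B=0 W=0
Move 5: B@(3,3) -> caps B=0 W=0
Move 6: W@(3,0) -> caps B=0 W=0
Move 7: B@(2,0) -> caps B=0 W=0
Move 8: W@(0,3) -> caps B=0 W=0
Move 9: B@(2,1) -> caps B=0 W=0
Move 10: W@(3,2) -> caps B=0 W=1
Move 11: B@(0,1) -> caps B=0 W=1
Move 12: W@(1,2) -> caps B=0 W=1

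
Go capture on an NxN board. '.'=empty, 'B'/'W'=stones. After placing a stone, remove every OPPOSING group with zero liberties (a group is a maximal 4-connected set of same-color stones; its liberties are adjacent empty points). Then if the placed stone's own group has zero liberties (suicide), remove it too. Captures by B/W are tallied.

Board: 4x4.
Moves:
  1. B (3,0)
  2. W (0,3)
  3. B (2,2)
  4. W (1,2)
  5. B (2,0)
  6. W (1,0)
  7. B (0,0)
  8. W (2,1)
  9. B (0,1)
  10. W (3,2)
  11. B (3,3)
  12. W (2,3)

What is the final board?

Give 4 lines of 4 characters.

Move 1: B@(3,0) -> caps B=0 W=0
Move 2: W@(0,3) -> caps B=0 W=0
Move 3: B@(2,2) -> caps B=0 W=0
Move 4: W@(1,2) -> caps B=0 W=0
Move 5: B@(2,0) -> caps B=0 W=0
Move 6: W@(1,0) -> caps B=0 W=0
Move 7: B@(0,0) -> caps B=0 W=0
Move 8: W@(2,1) -> caps B=0 W=0
Move 9: B@(0,1) -> caps B=0 W=0
Move 10: W@(3,2) -> caps B=0 W=0
Move 11: B@(3,3) -> caps B=0 W=0
Move 12: W@(2,3) -> caps B=0 W=2

Answer: BB.W
W.W.
BW.W
B.W.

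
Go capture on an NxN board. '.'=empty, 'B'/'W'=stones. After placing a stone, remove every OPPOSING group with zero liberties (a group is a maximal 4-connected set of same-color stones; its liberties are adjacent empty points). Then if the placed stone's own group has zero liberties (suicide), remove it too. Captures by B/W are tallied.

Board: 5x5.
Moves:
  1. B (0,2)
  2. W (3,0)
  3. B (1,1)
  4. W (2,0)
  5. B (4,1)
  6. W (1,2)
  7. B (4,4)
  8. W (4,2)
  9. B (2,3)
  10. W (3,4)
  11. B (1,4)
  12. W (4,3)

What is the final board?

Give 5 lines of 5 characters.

Move 1: B@(0,2) -> caps B=0 W=0
Move 2: W@(3,0) -> caps B=0 W=0
Move 3: B@(1,1) -> caps B=0 W=0
Move 4: W@(2,0) -> caps B=0 W=0
Move 5: B@(4,1) -> caps B=0 W=0
Move 6: W@(1,2) -> caps B=0 W=0
Move 7: B@(4,4) -> caps B=0 W=0
Move 8: W@(4,2) -> caps B=0 W=0
Move 9: B@(2,3) -> caps B=0 W=0
Move 10: W@(3,4) -> caps B=0 W=0
Move 11: B@(1,4) -> caps B=0 W=0
Move 12: W@(4,3) -> caps B=0 W=1

Answer: ..B..
.BW.B
W..B.
W...W
.BWW.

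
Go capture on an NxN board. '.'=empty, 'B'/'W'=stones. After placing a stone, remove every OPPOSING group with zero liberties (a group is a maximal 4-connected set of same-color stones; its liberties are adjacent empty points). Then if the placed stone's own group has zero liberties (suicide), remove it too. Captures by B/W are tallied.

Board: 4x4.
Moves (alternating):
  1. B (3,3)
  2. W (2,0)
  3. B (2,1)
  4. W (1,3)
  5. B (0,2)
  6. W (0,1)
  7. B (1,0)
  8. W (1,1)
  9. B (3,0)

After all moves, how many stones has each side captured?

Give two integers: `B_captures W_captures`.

Move 1: B@(3,3) -> caps B=0 W=0
Move 2: W@(2,0) -> caps B=0 W=0
Move 3: B@(2,1) -> caps B=0 W=0
Move 4: W@(1,3) -> caps B=0 W=0
Move 5: B@(0,2) -> caps B=0 W=0
Move 6: W@(0,1) -> caps B=0 W=0
Move 7: B@(1,0) -> caps B=0 W=0
Move 8: W@(1,1) -> caps B=0 W=0
Move 9: B@(3,0) -> caps B=1 W=0

Answer: 1 0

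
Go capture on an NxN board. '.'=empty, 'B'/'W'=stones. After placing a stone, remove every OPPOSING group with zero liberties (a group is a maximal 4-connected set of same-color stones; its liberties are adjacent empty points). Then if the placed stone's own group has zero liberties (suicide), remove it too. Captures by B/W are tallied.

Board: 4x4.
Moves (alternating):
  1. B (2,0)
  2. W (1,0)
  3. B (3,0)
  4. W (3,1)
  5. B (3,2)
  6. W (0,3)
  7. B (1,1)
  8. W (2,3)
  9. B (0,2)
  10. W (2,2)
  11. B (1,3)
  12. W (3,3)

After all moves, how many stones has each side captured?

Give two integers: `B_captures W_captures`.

Move 1: B@(2,0) -> caps B=0 W=0
Move 2: W@(1,0) -> caps B=0 W=0
Move 3: B@(3,0) -> caps B=0 W=0
Move 4: W@(3,1) -> caps B=0 W=0
Move 5: B@(3,2) -> caps B=0 W=0
Move 6: W@(0,3) -> caps B=0 W=0
Move 7: B@(1,1) -> caps B=0 W=0
Move 8: W@(2,3) -> caps B=0 W=0
Move 9: B@(0,2) -> caps B=0 W=0
Move 10: W@(2,2) -> caps B=0 W=0
Move 11: B@(1,3) -> caps B=1 W=0
Move 12: W@(3,3) -> caps B=1 W=1

Answer: 1 1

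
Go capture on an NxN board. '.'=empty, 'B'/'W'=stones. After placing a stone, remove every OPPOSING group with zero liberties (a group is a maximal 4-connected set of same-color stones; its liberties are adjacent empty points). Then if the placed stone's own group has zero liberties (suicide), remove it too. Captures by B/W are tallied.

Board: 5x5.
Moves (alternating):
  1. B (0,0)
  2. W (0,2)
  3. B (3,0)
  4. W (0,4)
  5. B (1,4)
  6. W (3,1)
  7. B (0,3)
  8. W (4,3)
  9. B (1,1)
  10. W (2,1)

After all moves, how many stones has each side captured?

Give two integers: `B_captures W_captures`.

Answer: 1 0

Derivation:
Move 1: B@(0,0) -> caps B=0 W=0
Move 2: W@(0,2) -> caps B=0 W=0
Move 3: B@(3,0) -> caps B=0 W=0
Move 4: W@(0,4) -> caps B=0 W=0
Move 5: B@(1,4) -> caps B=0 W=0
Move 6: W@(3,1) -> caps B=0 W=0
Move 7: B@(0,3) -> caps B=1 W=0
Move 8: W@(4,3) -> caps B=1 W=0
Move 9: B@(1,1) -> caps B=1 W=0
Move 10: W@(2,1) -> caps B=1 W=0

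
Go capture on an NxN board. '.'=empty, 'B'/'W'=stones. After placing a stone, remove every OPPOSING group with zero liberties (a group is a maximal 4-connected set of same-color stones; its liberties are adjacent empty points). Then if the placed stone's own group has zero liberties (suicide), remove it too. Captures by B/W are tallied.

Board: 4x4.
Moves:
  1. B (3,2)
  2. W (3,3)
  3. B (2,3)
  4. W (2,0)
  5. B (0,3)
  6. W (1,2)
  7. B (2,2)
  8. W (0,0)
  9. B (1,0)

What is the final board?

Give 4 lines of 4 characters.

Answer: W..B
B.W.
W.BB
..B.

Derivation:
Move 1: B@(3,2) -> caps B=0 W=0
Move 2: W@(3,3) -> caps B=0 W=0
Move 3: B@(2,3) -> caps B=1 W=0
Move 4: W@(2,0) -> caps B=1 W=0
Move 5: B@(0,3) -> caps B=1 W=0
Move 6: W@(1,2) -> caps B=1 W=0
Move 7: B@(2,2) -> caps B=1 W=0
Move 8: W@(0,0) -> caps B=1 W=0
Move 9: B@(1,0) -> caps B=1 W=0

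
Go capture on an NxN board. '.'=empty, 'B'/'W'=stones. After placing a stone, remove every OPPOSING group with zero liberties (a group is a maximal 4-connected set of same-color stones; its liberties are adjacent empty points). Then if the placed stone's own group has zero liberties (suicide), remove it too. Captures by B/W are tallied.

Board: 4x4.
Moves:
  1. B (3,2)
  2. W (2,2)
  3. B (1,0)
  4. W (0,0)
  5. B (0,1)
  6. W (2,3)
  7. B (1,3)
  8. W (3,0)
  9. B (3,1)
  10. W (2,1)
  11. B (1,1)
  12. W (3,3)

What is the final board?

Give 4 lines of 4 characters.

Move 1: B@(3,2) -> caps B=0 W=0
Move 2: W@(2,2) -> caps B=0 W=0
Move 3: B@(1,0) -> caps B=0 W=0
Move 4: W@(0,0) -> caps B=0 W=0
Move 5: B@(0,1) -> caps B=1 W=0
Move 6: W@(2,3) -> caps B=1 W=0
Move 7: B@(1,3) -> caps B=1 W=0
Move 8: W@(3,0) -> caps B=1 W=0
Move 9: B@(3,1) -> caps B=1 W=0
Move 10: W@(2,1) -> caps B=1 W=0
Move 11: B@(1,1) -> caps B=1 W=0
Move 12: W@(3,3) -> caps B=1 W=2

Answer: .B..
BB.B
.WWW
W..W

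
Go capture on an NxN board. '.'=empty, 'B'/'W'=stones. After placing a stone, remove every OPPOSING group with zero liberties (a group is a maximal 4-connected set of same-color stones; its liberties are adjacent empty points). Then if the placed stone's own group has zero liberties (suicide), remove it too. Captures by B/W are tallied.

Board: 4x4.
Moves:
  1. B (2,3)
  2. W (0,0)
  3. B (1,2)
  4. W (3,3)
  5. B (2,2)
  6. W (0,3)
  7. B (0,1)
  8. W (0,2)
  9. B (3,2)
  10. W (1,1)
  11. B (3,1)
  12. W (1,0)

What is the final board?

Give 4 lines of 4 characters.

Move 1: B@(2,3) -> caps B=0 W=0
Move 2: W@(0,0) -> caps B=0 W=0
Move 3: B@(1,2) -> caps B=0 W=0
Move 4: W@(3,3) -> caps B=0 W=0
Move 5: B@(2,2) -> caps B=0 W=0
Move 6: W@(0,3) -> caps B=0 W=0
Move 7: B@(0,1) -> caps B=0 W=0
Move 8: W@(0,2) -> caps B=0 W=0
Move 9: B@(3,2) -> caps B=1 W=0
Move 10: W@(1,1) -> caps B=1 W=1
Move 11: B@(3,1) -> caps B=1 W=1
Move 12: W@(1,0) -> caps B=1 W=1

Answer: W.WW
WWB.
..BB
.BB.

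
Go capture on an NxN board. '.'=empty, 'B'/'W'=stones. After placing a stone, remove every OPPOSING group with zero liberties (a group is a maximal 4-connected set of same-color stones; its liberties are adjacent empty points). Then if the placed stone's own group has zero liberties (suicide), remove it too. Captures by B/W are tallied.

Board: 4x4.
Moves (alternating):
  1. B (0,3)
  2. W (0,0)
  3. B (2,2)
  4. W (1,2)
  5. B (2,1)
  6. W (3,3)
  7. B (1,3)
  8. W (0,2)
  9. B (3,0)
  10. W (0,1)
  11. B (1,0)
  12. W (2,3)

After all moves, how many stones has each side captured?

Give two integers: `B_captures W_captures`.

Answer: 0 2

Derivation:
Move 1: B@(0,3) -> caps B=0 W=0
Move 2: W@(0,0) -> caps B=0 W=0
Move 3: B@(2,2) -> caps B=0 W=0
Move 4: W@(1,2) -> caps B=0 W=0
Move 5: B@(2,1) -> caps B=0 W=0
Move 6: W@(3,3) -> caps B=0 W=0
Move 7: B@(1,3) -> caps B=0 W=0
Move 8: W@(0,2) -> caps B=0 W=0
Move 9: B@(3,0) -> caps B=0 W=0
Move 10: W@(0,1) -> caps B=0 W=0
Move 11: B@(1,0) -> caps B=0 W=0
Move 12: W@(2,3) -> caps B=0 W=2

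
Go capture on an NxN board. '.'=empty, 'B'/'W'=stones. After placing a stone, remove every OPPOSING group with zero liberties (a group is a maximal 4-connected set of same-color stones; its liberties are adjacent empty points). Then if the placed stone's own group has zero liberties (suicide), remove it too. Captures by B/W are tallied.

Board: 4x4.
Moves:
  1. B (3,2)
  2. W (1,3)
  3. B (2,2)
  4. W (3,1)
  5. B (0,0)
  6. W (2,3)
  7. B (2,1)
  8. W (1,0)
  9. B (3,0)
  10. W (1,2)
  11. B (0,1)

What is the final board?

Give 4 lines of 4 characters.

Move 1: B@(3,2) -> caps B=0 W=0
Move 2: W@(1,3) -> caps B=0 W=0
Move 3: B@(2,2) -> caps B=0 W=0
Move 4: W@(3,1) -> caps B=0 W=0
Move 5: B@(0,0) -> caps B=0 W=0
Move 6: W@(2,3) -> caps B=0 W=0
Move 7: B@(2,1) -> caps B=0 W=0
Move 8: W@(1,0) -> caps B=0 W=0
Move 9: B@(3,0) -> caps B=1 W=0
Move 10: W@(1,2) -> caps B=1 W=0
Move 11: B@(0,1) -> caps B=1 W=0

Answer: BB..
W.WW
.BBW
B.B.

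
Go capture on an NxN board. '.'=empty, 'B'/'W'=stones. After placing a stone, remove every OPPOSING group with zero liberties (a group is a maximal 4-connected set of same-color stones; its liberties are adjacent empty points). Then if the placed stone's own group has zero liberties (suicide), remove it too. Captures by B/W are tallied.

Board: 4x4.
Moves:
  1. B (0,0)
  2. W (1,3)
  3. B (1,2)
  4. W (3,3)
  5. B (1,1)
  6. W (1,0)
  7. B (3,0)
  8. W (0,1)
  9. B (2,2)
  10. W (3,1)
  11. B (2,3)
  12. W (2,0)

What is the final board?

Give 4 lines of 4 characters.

Move 1: B@(0,0) -> caps B=0 W=0
Move 2: W@(1,3) -> caps B=0 W=0
Move 3: B@(1,2) -> caps B=0 W=0
Move 4: W@(3,3) -> caps B=0 W=0
Move 5: B@(1,1) -> caps B=0 W=0
Move 6: W@(1,0) -> caps B=0 W=0
Move 7: B@(3,0) -> caps B=0 W=0
Move 8: W@(0,1) -> caps B=0 W=1
Move 9: B@(2,2) -> caps B=0 W=1
Move 10: W@(3,1) -> caps B=0 W=1
Move 11: B@(2,3) -> caps B=0 W=1
Move 12: W@(2,0) -> caps B=0 W=2

Answer: .W..
WBBW
W.BB
.W.W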